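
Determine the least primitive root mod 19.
p - 1 = 18 has prime divisors 2, 3. h is a primitive root mod 19 iff h^(18/q) ≢ 1 (mod 19) for each such q.
h = 2: 2^9 ≡ 18, 2^6 ≡ 7 (mod 19); none is 1, so 2 has order 18 and is a primitive root.
The smallest primitive root mod 19 is g = 2.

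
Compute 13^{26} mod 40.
9

Using successive squaring:
Binary expansion of 26: 11010
Powers of 13 mod 40 (each is the square of the previous):
  13^1 ≡ 13 (mod 40)
  13^2 ≡ 13² = 169 ≡ 9 (mod 40)
  13^4 ≡ 9² = 81 ≡ 1 (mod 40)
  13^8 ≡ 1² = 1 ≡ 1 (mod 40)
  13^16 ≡ 1² = 1 ≡ 1 (mod 40)
26 = 16 + 8 + 2, so 13^26 = 13^16 × 13^8 × 13^2 ≡ 1 × 1 × 9 (mod 40)
Multiplying step by step:
  1 × 1 = 1 ≡ 1 (mod 40)
  1 × 9 = 9 ≡ 9 (mod 40)
Result: 13^26 ≡ 9 (mod 40)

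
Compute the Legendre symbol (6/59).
(6/59) = 6^{29} mod 59 = -1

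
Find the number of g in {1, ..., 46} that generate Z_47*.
Number of primitive roots mod 47 = φ(46) = 22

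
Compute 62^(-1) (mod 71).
63

Using Extended Euclidean Algorithm:
gcd(62, 71) = 1
Bezout coefficients: 62 × -8 + 71 × 7 = 1
So 62 × -8 ≡ 1 (mod 71)
The inverse is -8 mod 71 = 63
Verification: 62 × 63 = 3906 = 55 × 71 + 1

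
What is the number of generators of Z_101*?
Number of primitive roots mod 101 = φ(100) = 40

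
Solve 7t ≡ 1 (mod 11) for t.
7^(-1) ≡ 8 (mod 11). Verification: 7 × 8 = 56 ≡ 1 (mod 11)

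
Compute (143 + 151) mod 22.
8

(143 + 151) = 294
294 mod 22 = 8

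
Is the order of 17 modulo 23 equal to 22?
Yes, ord_23(17) = 22.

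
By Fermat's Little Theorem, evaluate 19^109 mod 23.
By Fermat: 19^{22} ≡ 1 (mod 23). 109 = 4×22 + 21. So 19^{109} ≡ 19^{21} ≡ 17 (mod 23)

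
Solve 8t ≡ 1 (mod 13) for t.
5

Using Extended Euclidean Algorithm:
gcd(8, 13) = 1
Bezout coefficients: 8 × 5 + 13 × -3 = 1
So 8 × 5 ≡ 1 (mod 13)
The inverse is 5 mod 13 = 5
Verification: 8 × 5 = 40 = 3 × 13 + 1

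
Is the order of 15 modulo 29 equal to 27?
No, the actual order is 28, not 27.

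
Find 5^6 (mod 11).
6 = 4 + 2 (binary 110). Repeated squaring mod 11: 5^1 ≡ 5; 5^2 ≡ 5² = 25 ≡ 3; 5^4 ≡ 3² = 9 ≡ 9. Multiply: 5^6 = 5^4 × 5^2 ≡ 9 × 3 (mod 11): 9 × 3 = 27 ≡ 5. So 5^6 ≡ 5 (mod 11).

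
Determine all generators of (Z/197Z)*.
Primitive roots mod 197: {2, 3, 5, 8, 11, 12, 13, 17, 18, 21, 27, 30, 31, 32, 35, 38, 44, 45, 46, 48, 50, 52, 56, 57, 58, 66, 67, 71, 72, 73, 74, 75, 78, 79, 80, 82, 86, 89, 91, 94, 95, 98, 99, 102, 103, 106, 108, 111, 115, 117, 118, 119, 122, 123, 124, 125, 126, 130, 131, 139, 140, 141, 145, 147, 149, 151, 152, 153, 159, 162, 165, 166, 167, 170, 176, 179, 180, 184, 185, 186, 189, 192, 194, 195}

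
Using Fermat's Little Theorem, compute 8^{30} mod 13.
12

By Fermat's Little Theorem, a^(p-1) ≡ 1 (mod p) for prime p and gcd(a, p) = 1
Here p = 13, so 8^12 ≡ 1 (mod 13)
We can reduce the exponent: 30 mod 12 = 6
So 8^30 ≡ 8^6 (mod 13)
Computing: 8^6 mod 13 = 12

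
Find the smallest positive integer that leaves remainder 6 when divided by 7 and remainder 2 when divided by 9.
M = 7 × 9 = 63. M₁ = 9, y₁ ≡ 4 (mod 7). M₂ = 7, y₂ ≡ 4 (mod 9). m = 6×9×4 + 2×7×4 ≡ 20 (mod 63). The smallest positive such number is 20.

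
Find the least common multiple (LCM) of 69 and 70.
4830

First find GCD(69, 70) using the Euclidean algorithm:
69 = 0 × 70 + 69
70 = 1 × 69 + 1
69 = 69 × 1 + 0
GCD(69, 70) = 1

LCM formula: LCM(a, b) = (a × b) / GCD(a, b)
LCM(69, 70) = (69 × 70) / 1
LCM(69, 70) = 4830 / 1
LCM(69, 70) = 4830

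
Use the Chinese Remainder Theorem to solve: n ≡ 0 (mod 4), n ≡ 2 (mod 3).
M = 4 × 3 = 12. M₁ = 3, y₁ ≡ 3 (mod 4). M₂ = 4, y₂ ≡ 1 (mod 3). n = 0×3×3 + 2×4×1 ≡ 8 (mod 12)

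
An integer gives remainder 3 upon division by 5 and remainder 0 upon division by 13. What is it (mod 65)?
M = 5 × 13 = 65. M₁ = 13, y₁ ≡ 2 (mod 5). M₂ = 5, y₂ ≡ 8 (mod 13). r = 3×13×2 + 0×5×8 ≡ 13 (mod 65). The smallest positive such number is 13.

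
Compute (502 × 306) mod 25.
12

(502 × 306) = 153612
153612 mod 25 = 12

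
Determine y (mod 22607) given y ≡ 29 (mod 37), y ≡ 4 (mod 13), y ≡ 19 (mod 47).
20934

Using the Chinese Remainder Theorem:
M = product of moduli = 22607
For equation 1: M_1 = 611, 611 ≡ 19 (mod 37), inverse of 611 mod 37 is 2 (check: 19 × 2 = 38 ≡ 1 (mod 37))
For equation 2: M_2 = 1739, 1739 ≡ 10 (mod 13), inverse of 1739 mod 13 is 4 (check: 10 × 4 = 40 ≡ 1 (mod 13))
For equation 3: M_3 = 481, 481 ≡ 11 (mod 47), inverse of 481 mod 47 is 30 (check: 11 × 30 = 330 ≡ 1 (mod 47))
Combine: y ≡ Σ r_i×M_i×(M_i⁻¹ mod m_i) = 29×611×2 + 4×1739×4 + 19×481×30 = 35438 + 27824 + 274170 = 337432
337432 mod 22607 = 20934
y ≡ 20934 (mod 22607)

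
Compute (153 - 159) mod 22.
16

(153 - 159) = -6
-6 mod 22 = 16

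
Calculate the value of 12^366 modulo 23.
Using Fermat: 12^{22} ≡ 1 (mod 23). 366 ≡ 14 (mod 22). So 12^{366} ≡ 12^{14} ≡ 3 (mod 23)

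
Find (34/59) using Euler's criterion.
(34/59) = 34^{29} mod 59 = -1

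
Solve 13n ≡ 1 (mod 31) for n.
12

Using Extended Euclidean Algorithm:
gcd(13, 31) = 1
Bezout coefficients: 13 × 12 + 31 × -5 = 1
So 13 × 12 ≡ 1 (mod 31)
The inverse is 12 mod 31 = 12
Verification: 13 × 12 = 156 = 5 × 31 + 1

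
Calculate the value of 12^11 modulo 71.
Using repeated squaring. 11 = 8 + 2 + 1 (binary 1011). Repeated squaring mod 71: 12^1 ≡ 12; 12^2 ≡ 12² = 144 ≡ 2; 12^4 ≡ 2² = 4 ≡ 4; 12^8 ≡ 4² = 16 ≡ 16. Multiply: 12^11 = 12^8 × 12^2 × 12^1 ≡ 16 × 2 × 12 (mod 71): 16 × 2 = 32 ≡ 32; 32 × 12 = 384 ≡ 29. So 12^11 ≡ 29 (mod 71).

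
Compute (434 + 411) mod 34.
29

(434 + 411) = 845
845 mod 34 = 29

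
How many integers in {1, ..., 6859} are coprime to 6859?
6498

Prime factorization: 6859 = 19^3
Using the formula φ(n) = n × Π(1 - 1/p) for each prime factor p:
φ(6859) = 6859 × (1 - 1/19)
φ(6859) = 6498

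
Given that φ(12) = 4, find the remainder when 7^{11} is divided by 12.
By Euler: 7^{4} ≡ 1 (mod 12) since gcd(7, 12) = 1. 11 = 2×4 + 3. So 7^{11} ≡ 7^{3} ≡ 7 (mod 12)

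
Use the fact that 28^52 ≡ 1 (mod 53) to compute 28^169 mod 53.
By Fermat: 28^{52} ≡ 1 (mod 53). 169 = 3×52 + 13. So 28^{169} ≡ 28^{13} ≡ 1 (mod 53)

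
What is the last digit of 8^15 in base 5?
Using Fermat: 8^{4} ≡ 1 (mod 5). 15 ≡ 3 (mod 4). So 8^{15} ≡ 8^{3} ≡ 2 (mod 5)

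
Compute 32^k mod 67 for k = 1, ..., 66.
g^1, g^2, ..., g^{66} mod 67: {32, 19, 5, 26, 28, 25, 63, 6, 58, 47, 30, 22, 34, 16, 43, 36, 13, 14, 46, 65, 3, 29, 57, 15, 11, 17, 8, 55, 18, 40, 7, 23, 66, 35, 48, 62, 41, 39, 42, 4, 61, 9, 20, 37, 45, 33, 51, 24, 31, 54, 53, 21, 2, 64, 38, 10, 52, 56, 50, 59, 12, 49, 27, 60, 44, 1}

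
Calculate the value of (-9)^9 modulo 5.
(-9) ≡ 1 (mod 5). 9 = 8 + 1 (binary 1001). Repeated squaring mod 5: 1^1 ≡ 1; 1^2 ≡ 1² = 1 ≡ 1; 1^4 ≡ 1² = 1 ≡ 1; 1^8 ≡ 1² = 1 ≡ 1. Multiply: (-9)^9 ≡ 1^8 × 1^1 ≡ 1 × 1 (mod 5): 1 × 1 = 1 ≡ 1. So (-9)^9 ≡ 1 (mod 5).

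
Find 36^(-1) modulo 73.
71

Using Extended Euclidean Algorithm:
gcd(36, 73) = 1
Bezout coefficients: 36 × -2 + 73 × 1 = 1
So 36 × -2 ≡ 1 (mod 73)
The inverse is -2 mod 73 = 71
Verification: 36 × 71 = 2556 = 35 × 73 + 1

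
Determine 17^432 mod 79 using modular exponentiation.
Using Fermat: 17^{78} ≡ 1 (mod 79). 432 ≡ 42 (mod 78). So 17^{432} ≡ 17^{42} ≡ 64 (mod 79)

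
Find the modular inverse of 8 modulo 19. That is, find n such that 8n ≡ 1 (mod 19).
12

Using Extended Euclidean Algorithm:
gcd(8, 19) = 1
Bezout coefficients: 8 × -7 + 19 × 3 = 1
So 8 × -7 ≡ 1 (mod 19)
The inverse is -7 mod 19 = 12
Verification: 8 × 12 = 96 = 5 × 19 + 1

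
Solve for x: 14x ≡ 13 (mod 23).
19

Since gcd(14, 23) = 1 divides 13, a solution exists.
Multiply both sides by the inverse of 14 mod 23:
  14^(-1) mod 23 = 5
  x ≡ 5 × 13 ≡ 65 ≡ 19 (mod 23)
Verification: 14 × 19 = 266 = 11 × 23 + 13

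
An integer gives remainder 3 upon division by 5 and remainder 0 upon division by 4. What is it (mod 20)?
M = 5 × 4 = 20. M₁ = 4, y₁ ≡ 4 (mod 5). M₂ = 5, y₂ ≡ 1 (mod 4). m = 3×4×4 + 0×5×1 ≡ 8 (mod 20). The smallest positive such number is 8.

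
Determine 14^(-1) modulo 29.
14^(-1) ≡ 27 (mod 29). Verification: 14 × 27 = 378 ≡ 1 (mod 29)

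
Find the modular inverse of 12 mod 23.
12^(-1) ≡ 2 (mod 23). Verification: 12 × 2 = 24 ≡ 1 (mod 23)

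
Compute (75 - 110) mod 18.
1

(75 - 110) = -35
-35 mod 18 = 1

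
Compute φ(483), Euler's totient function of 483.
264

Prime factorization: 483 = 3 × 7 × 23
Using the formula φ(n) = n × Π(1 - 1/p) for each prime factor p:
φ(483) = 483 × (1 - 1/3) × (1 - 1/7) × (1 - 1/23)
φ(483) = 264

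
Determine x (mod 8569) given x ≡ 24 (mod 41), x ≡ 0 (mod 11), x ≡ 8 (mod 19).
3960

Using the Chinese Remainder Theorem:
M = product of moduli = 8569
For equation 1: M_1 = 209, 209 ≡ 4 (mod 41), inverse of 209 mod 41 is 31 (check: 4 × 31 = 124 ≡ 1 (mod 41))
For equation 2: M_2 = 779, 779 ≡ 9 (mod 11), inverse of 779 mod 11 is 5 (check: 9 × 5 = 45 ≡ 1 (mod 11))
For equation 3: M_3 = 451, 451 ≡ 14 (mod 19), inverse of 451 mod 19 is 15 (check: 14 × 15 = 210 ≡ 1 (mod 19))
Combine: x ≡ Σ r_i×M_i×(M_i⁻¹ mod m_i) = 24×209×31 + 0×779×5 + 8×451×15 = 155496 + 0 + 54120 = 209616
209616 mod 8569 = 3960
x ≡ 3960 (mod 8569)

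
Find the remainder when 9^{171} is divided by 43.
By Fermat: 9^{42} ≡ 1 (mod 43). 171 = 4×42 + 3. So 9^{171} ≡ 9^{3} ≡ 41 (mod 43)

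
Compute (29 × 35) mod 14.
7

(29 × 35) = 1015
1015 mod 14 = 7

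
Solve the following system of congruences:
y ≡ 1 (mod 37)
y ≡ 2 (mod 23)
186

Using the Chinese Remainder Theorem:
M = product of moduli = 851
For equation 1: M_1 = 23, 23 ≡ 23 (mod 37), inverse of 23 mod 37 is 29 (check: 23 × 29 = 667 ≡ 1 (mod 37))
For equation 2: M_2 = 37, 37 ≡ 14 (mod 23), inverse of 37 mod 23 is 5 (check: 14 × 5 = 70 ≡ 1 (mod 23))
Combine: y ≡ Σ r_i×M_i×(M_i⁻¹ mod m_i) = 1×23×29 + 2×37×5 = 667 + 370 = 1037
1037 mod 851 = 186
y ≡ 186 (mod 851)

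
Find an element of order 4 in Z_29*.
12 has order 4 mod 29 since 12^{4} ≡ 1 (mod 29) and no smaller power works.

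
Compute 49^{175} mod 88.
1

Using successive squaring:
Binary expansion of 175: 10101111
Powers of 49 mod 88 (each is the square of the previous):
  49^1 ≡ 49 (mod 88)
  49^2 ≡ 49² = 2401 ≡ 25 (mod 88)
  49^4 ≡ 25² = 625 ≡ 9 (mod 88)
  49^8 ≡ 9² = 81 ≡ 81 (mod 88)
  49^16 ≡ 81² = 6561 ≡ 49 (mod 88)
  49^32 ≡ 49² = 2401 ≡ 25 (mod 88)
  49^64 ≡ 25² = 625 ≡ 9 (mod 88)
  49^128 ≡ 9² = 81 ≡ 81 (mod 88)
175 = 128 + 32 + 8 + 4 + 2 + 1, so 49^175 = 49^128 × 49^32 × 49^8 × 49^4 × 49^2 × 49^1 ≡ 81 × 25 × 81 × 9 × 25 × 49 (mod 88)
Multiplying step by step:
  81 × 25 = 2025 ≡ 1 (mod 88)
  1 × 81 = 81 ≡ 81 (mod 88)
  81 × 9 = 729 ≡ 25 (mod 88)
  25 × 25 = 625 ≡ 9 (mod 88)
  9 × 49 = 441 ≡ 1 (mod 88)
Result: 49^175 ≡ 1 (mod 88)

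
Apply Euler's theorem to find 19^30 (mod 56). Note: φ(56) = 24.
By Euler: 19^{24} ≡ 1 (mod 56) since gcd(19, 56) = 1. 30 = 1×24 + 6. So 19^{30} ≡ 19^{6} ≡ 1 (mod 56)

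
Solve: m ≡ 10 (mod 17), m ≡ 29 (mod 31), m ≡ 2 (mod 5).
M = 17 × 31 × 5 = 2635. M₁ = 155, y₁ ≡ 9 (mod 17). M₂ = 85, y₂ ≡ 27 (mod 31). M₃ = 527, y₃ ≡ 3 (mod 5). m = 10×155×9 + 29×85×27 + 2×527×3 ≡ 1982 (mod 2635)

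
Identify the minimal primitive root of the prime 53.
p - 1 = 52 has prime divisors 2, 13. h is a primitive root mod 53 iff h^(52/q) ≢ 1 (mod 53) for each such q.
h = 2: 2^26 ≡ 52, 2^4 ≡ 16 (mod 53); none is 1, so 2 has order 52 and is a primitive root.
The smallest primitive root mod 53 is g = 2.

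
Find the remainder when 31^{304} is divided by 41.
By Fermat: 31^{40} ≡ 1 (mod 41). 304 = 7×40 + 24. So 31^{304} ≡ 31^{24} ≡ 37 (mod 41)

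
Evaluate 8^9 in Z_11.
9 = 8 + 1 (binary 1001). Repeated squaring mod 11: 8^1 ≡ 8; 8^2 ≡ 8² = 64 ≡ 9; 8^4 ≡ 9² = 81 ≡ 4; 8^8 ≡ 4² = 16 ≡ 5. Multiply: 8^9 = 8^8 × 8^1 ≡ 5 × 8 (mod 11): 5 × 8 = 40 ≡ 7. So 8^9 ≡ 7 (mod 11).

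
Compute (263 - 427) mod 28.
4

(263 - 427) = -164
-164 mod 28 = 4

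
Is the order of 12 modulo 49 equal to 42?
Yes, ord_49(12) = 42.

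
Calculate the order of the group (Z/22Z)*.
10

Prime factorization: 22 = 2 × 11
Using the formula φ(n) = n × Π(1 - 1/p) for each prime factor p:
φ(22) = 22 × (1 - 1/2) × (1 - 1/11)
φ(22) = 10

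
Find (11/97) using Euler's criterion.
(11/97) = 11^{48} mod 97 = 1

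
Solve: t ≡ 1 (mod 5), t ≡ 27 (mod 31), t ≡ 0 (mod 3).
M = 5 × 31 × 3 = 465. M₁ = 93, y₁ ≡ 2 (mod 5). M₂ = 15, y₂ ≡ 29 (mod 31). M₃ = 155, y₃ ≡ 2 (mod 3). t = 1×93×2 + 27×15×29 + 0×155×2 ≡ 306 (mod 465)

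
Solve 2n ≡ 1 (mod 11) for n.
2^(-1) ≡ 6 (mod 11). Verification: 2 × 6 = 12 ≡ 1 (mod 11)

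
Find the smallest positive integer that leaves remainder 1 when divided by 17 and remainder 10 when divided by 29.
M = 17 × 29 = 493. M₁ = 29, y₁ ≡ 10 (mod 17). M₂ = 17, y₂ ≡ 12 (mod 29). x = 1×29×10 + 10×17×12 ≡ 358 (mod 493). The smallest positive such number is 358.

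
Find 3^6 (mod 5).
6 = 4 + 2 (binary 110). Repeated squaring mod 5: 3^1 ≡ 3; 3^2 ≡ 3² = 9 ≡ 4; 3^4 ≡ 4² = 16 ≡ 1. Multiply: 3^6 = 3^4 × 3^2 ≡ 1 × 4 (mod 5): 1 × 4 = 4 ≡ 4. So 3^6 ≡ 4 (mod 5).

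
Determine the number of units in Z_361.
342

Prime factorization: 361 = 19^2
Using the formula φ(n) = n × Π(1 - 1/p) for each prime factor p:
φ(361) = 361 × (1 - 1/19)
φ(361) = 342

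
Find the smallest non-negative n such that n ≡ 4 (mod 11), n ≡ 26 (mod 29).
26

Using the Chinese Remainder Theorem:
M = product of moduli = 319
For equation 1: M_1 = 29, 29 ≡ 7 (mod 11), inverse of 29 mod 11 is 8 (check: 7 × 8 = 56 ≡ 1 (mod 11))
For equation 2: M_2 = 11, 11 ≡ 11 (mod 29), inverse of 11 mod 29 is 8 (check: 11 × 8 = 88 ≡ 1 (mod 29))
Combine: n ≡ Σ r_i×M_i×(M_i⁻¹ mod m_i) = 4×29×8 + 26×11×8 = 928 + 2288 = 3216
3216 mod 319 = 26
n ≡ 26 (mod 319)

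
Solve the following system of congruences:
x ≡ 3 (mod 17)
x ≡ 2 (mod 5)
37

Using the Chinese Remainder Theorem:
M = product of moduli = 85
For equation 1: M_1 = 5, 5 ≡ 5 (mod 17), inverse of 5 mod 17 is 7 (check: 5 × 7 = 35 ≡ 1 (mod 17))
For equation 2: M_2 = 17, 17 ≡ 2 (mod 5), inverse of 17 mod 5 is 3 (check: 2 × 3 = 6 ≡ 1 (mod 5))
Combine: x ≡ Σ r_i×M_i×(M_i⁻¹ mod m_i) = 3×5×7 + 2×17×3 = 105 + 102 = 207
207 mod 85 = 37
x ≡ 37 (mod 85)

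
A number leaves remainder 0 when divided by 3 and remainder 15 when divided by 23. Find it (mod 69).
M = 3 × 23 = 69. M₁ = 23, y₁ ≡ 2 (mod 3). M₂ = 3, y₂ ≡ 8 (mod 23). z = 0×23×2 + 15×3×8 ≡ 15 (mod 69)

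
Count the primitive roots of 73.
24

The number of primitive roots modulo p is φ(p-1) = φ(72)
φ(72) = 24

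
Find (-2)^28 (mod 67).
Using repeated squaring. (-2) ≡ 65 (mod 67). 28 = 16 + 8 + 4 (binary 11100). Repeated squaring mod 67: 65^1 ≡ 65; 65^2 ≡ 65² = 4225 ≡ 4; 65^4 ≡ 4² = 16 ≡ 16; 65^8 ≡ 16² = 256 ≡ 55; 65^16 ≡ 55² = 3025 ≡ 10. Multiply: (-2)^28 ≡ 65^16 × 65^8 × 65^4 ≡ 10 × 55 × 16 (mod 67): 10 × 55 = 550 ≡ 14; 14 × 16 = 224 ≡ 23. So (-2)^28 ≡ 23 (mod 67).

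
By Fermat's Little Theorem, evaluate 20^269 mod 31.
By Fermat: 20^{30} ≡ 1 (mod 31). 269 = 8×30 + 29. So 20^{269} ≡ 20^{29} ≡ 14 (mod 31)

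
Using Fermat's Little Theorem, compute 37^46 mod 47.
By Fermat's Little Theorem, 37^{46} ≡ 1 (mod 47) since 47 is prime and gcd(37, 47) = 1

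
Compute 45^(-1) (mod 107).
88

Using Extended Euclidean Algorithm:
gcd(45, 107) = 1
Bezout coefficients: 45 × -19 + 107 × 8 = 1
So 45 × -19 ≡ 1 (mod 107)
The inverse is -19 mod 107 = 88
Verification: 45 × 88 = 3960 = 37 × 107 + 1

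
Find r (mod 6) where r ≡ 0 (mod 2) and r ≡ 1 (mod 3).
M = 2 × 3 = 6. M₁ = 3, y₁ ≡ 1 (mod 2). M₂ = 2, y₂ ≡ 2 (mod 3). r = 0×3×1 + 1×2×2 ≡ 4 (mod 6)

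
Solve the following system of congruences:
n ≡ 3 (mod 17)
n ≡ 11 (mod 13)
37

Using the Chinese Remainder Theorem:
M = product of moduli = 221
For equation 1: M_1 = 13, 13 ≡ 13 (mod 17), inverse of 13 mod 17 is 4 (check: 13 × 4 = 52 ≡ 1 (mod 17))
For equation 2: M_2 = 17, 17 ≡ 4 (mod 13), inverse of 17 mod 13 is 10 (check: 4 × 10 = 40 ≡ 1 (mod 13))
Combine: n ≡ Σ r_i×M_i×(M_i⁻¹ mod m_i) = 3×13×4 + 11×17×10 = 156 + 1870 = 2026
2026 mod 221 = 37
n ≡ 37 (mod 221)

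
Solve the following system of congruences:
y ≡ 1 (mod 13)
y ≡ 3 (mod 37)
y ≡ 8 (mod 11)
3407

Using the Chinese Remainder Theorem:
M = product of moduli = 5291
For equation 1: M_1 = 407, 407 ≡ 4 (mod 13), inverse of 407 mod 13 is 10 (check: 4 × 10 = 40 ≡ 1 (mod 13))
For equation 2: M_2 = 143, 143 ≡ 32 (mod 37), inverse of 143 mod 37 is 22 (check: 32 × 22 = 704 ≡ 1 (mod 37))
For equation 3: M_3 = 481, 481 ≡ 8 (mod 11), inverse of 481 mod 11 is 7 (check: 8 × 7 = 56 ≡ 1 (mod 11))
Combine: y ≡ Σ r_i×M_i×(M_i⁻¹ mod m_i) = 1×407×10 + 3×143×22 + 8×481×7 = 4070 + 9438 + 26936 = 40444
40444 mod 5291 = 3407
y ≡ 3407 (mod 5291)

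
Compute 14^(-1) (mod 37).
14^(-1) ≡ 8 (mod 37). Verification: 14 × 8 = 112 ≡ 1 (mod 37)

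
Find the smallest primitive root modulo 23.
p - 1 = 22 has prime divisors 2, 11. h is a primitive root mod 23 iff h^(22/q) ≢ 1 (mod 23) for each such q.
h = 2: 2^11 ≡ 1, 2^2 ≡ 4 (mod 23); 2^11 ≡ 1, so not a primitive root.
h = 3: 3^11 ≡ 1, 3^2 ≡ 9 (mod 23); 3^11 ≡ 1, so not a primitive root.
h = 4: 4^11 ≡ 1, 4^2 ≡ 16 (mod 23); 4^11 ≡ 1, so not a primitive root.
h = 5: 5^11 ≡ 22, 5^2 ≡ 2 (mod 23); none is 1, so 5 has order 22 and is a primitive root.
The smallest primitive root mod 23 is g = 5.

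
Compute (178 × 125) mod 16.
10

(178 × 125) = 22250
22250 mod 16 = 10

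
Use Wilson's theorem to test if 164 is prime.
(163)! mod 164 = 0. Since 0 ≢ -1 (mod 164), 164 is not prime.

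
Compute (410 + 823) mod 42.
15

(410 + 823) = 1233
1233 mod 42 = 15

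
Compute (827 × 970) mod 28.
18

(827 × 970) = 802190
802190 mod 28 = 18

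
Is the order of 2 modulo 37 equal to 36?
Yes, ord_37(2) = 36.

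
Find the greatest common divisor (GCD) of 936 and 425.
1

Using the Euclidean algorithm:
936 = 2 × 425 + 86
425 = 4 × 86 + 81
86 = 1 × 81 + 5
81 = 16 × 5 + 1
5 = 5 × 1 + 0

GCD(936, 425) = 1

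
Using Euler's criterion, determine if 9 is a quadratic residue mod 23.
By Euler's criterion: 9^{11} ≡ 1 (mod 23). Since this equals 1, 9 is a QR.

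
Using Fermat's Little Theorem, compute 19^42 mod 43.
By Fermat's Little Theorem, 19^{42} ≡ 1 (mod 43) since 43 is prime and gcd(19, 43) = 1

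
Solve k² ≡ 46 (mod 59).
The square roots of 46 mod 59 are 20 and 39. Verify: 20² = 400 ≡ 46 (mod 59)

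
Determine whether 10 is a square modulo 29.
By Euler's criterion: 10^{14} ≡ 28 (mod 29). Since this equals -1 (≡ 28), 10 is not a QR.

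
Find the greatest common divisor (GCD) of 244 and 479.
1

Using the Euclidean algorithm:
244 = 0 × 479 + 244
479 = 1 × 244 + 235
244 = 1 × 235 + 9
235 = 26 × 9 + 1
9 = 9 × 1 + 0

GCD(244, 479) = 1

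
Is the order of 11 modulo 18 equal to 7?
No, the actual order is 6, not 7.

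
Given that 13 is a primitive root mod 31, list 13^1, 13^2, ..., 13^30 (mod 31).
g^1, g^2, ..., g^{30} mod 31: {13, 14, 27, 10, 6, 16, 22, 7, 29, 5, 3, 8, 11, 19, 30, 18, 17, 4, 21, 25, 15, 9, 24, 2, 26, 28, 23, 20, 12, 1}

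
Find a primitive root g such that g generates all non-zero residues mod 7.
p - 1 = 6 has prime divisors 2, 3. h is a primitive root mod 7 iff h^(6/q) ≢ 1 (mod 7) for each such q.
h = 2: 2^3 ≡ 1, 2^2 ≡ 4 (mod 7); 2^3 ≡ 1, so not a primitive root.
h = 3: 3^3 ≡ 6, 3^2 ≡ 2 (mod 7); none is 1, so 3 has order 6 and is a primitive root.
The smallest primitive root mod 7 is g = 3.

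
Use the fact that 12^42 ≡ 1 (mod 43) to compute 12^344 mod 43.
By Fermat: 12^{42} ≡ 1 (mod 43). 344 ≡ 8 (mod 42). So 12^{344} ≡ 12^{8} ≡ 14 (mod 43)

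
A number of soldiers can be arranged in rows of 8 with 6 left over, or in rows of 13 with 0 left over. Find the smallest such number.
M = 8 × 13 = 104. M₁ = 13, y₁ ≡ 5 (mod 8). M₂ = 8, y₂ ≡ 5 (mod 13). r = 6×13×5 + 0×8×5 ≡ 78 (mod 104). The smallest positive such number is 78.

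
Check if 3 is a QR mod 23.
By Euler's criterion: 3^{11} ≡ 1 (mod 23). Since this equals 1, 3 is a QR.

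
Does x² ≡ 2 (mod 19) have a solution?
By Euler's criterion: 2^{9} ≡ 18 (mod 19). Since this equals -1 (≡ 18), 2 is not a QR.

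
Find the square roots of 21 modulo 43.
The square roots of 21 mod 43 are 35 and 8. Verify: 35² = 1225 ≡ 21 (mod 43)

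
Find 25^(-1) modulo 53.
17

Using Extended Euclidean Algorithm:
gcd(25, 53) = 1
Bezout coefficients: 25 × 17 + 53 × -8 = 1
So 25 × 17 ≡ 1 (mod 53)
The inverse is 17 mod 53 = 17
Verification: 25 × 17 = 425 = 8 × 53 + 1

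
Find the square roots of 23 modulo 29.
The square roots of 23 mod 29 are 20 and 9. Verify: 20² = 400 ≡ 23 (mod 29)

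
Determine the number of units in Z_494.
216

Prime factorization: 494 = 2 × 13 × 19
Using the formula φ(n) = n × Π(1 - 1/p) for each prime factor p:
φ(494) = 494 × (1 - 1/2) × (1 - 1/13) × (1 - 1/19)
φ(494) = 216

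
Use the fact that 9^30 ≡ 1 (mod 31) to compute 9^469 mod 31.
By Fermat: 9^{30} ≡ 1 (mod 31). 469 ≡ 19 (mod 30). So 9^{469} ≡ 9^{19} ≡ 20 (mod 31)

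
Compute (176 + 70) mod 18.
12

(176 + 70) = 246
246 mod 18 = 12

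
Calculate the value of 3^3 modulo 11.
3 = 2 + 1 (binary 11). Repeated squaring mod 11: 3^1 ≡ 3; 3^2 ≡ 3² = 9 ≡ 9. Multiply: 3^3 = 3^2 × 3^1 ≡ 9 × 3 (mod 11): 9 × 3 = 27 ≡ 5. So 3^3 ≡ 5 (mod 11).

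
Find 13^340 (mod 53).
Using Fermat: 13^{52} ≡ 1 (mod 53). 340 ≡ 28 (mod 52). So 13^{340} ≡ 13^{28} ≡ 10 (mod 53)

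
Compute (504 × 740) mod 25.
10

(504 × 740) = 372960
372960 mod 25 = 10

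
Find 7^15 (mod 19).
Using repeated squaring. 15 = 8 + 4 + 2 + 1 (binary 1111). Repeated squaring mod 19: 7^1 ≡ 7; 7^2 ≡ 7² = 49 ≡ 11; 7^4 ≡ 11² = 121 ≡ 7; 7^8 ≡ 7² = 49 ≡ 11. Multiply: 7^15 = 7^8 × 7^4 × 7^2 × 7^1 ≡ 11 × 7 × 11 × 7 (mod 19): 11 × 7 = 77 ≡ 1; 1 × 11 = 11 ≡ 11; 11 × 7 = 77 ≡ 1. So 7^15 ≡ 1 (mod 19).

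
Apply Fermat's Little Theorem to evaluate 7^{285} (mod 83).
61

By Fermat's Little Theorem, a^(p-1) ≡ 1 (mod p) for prime p and gcd(a, p) = 1
Here p = 83, so 7^82 ≡ 1 (mod 83)
We can reduce the exponent: 285 mod 82 = 39
So 7^285 ≡ 7^39 (mod 83)
Computing: 7^39 mod 83 = 61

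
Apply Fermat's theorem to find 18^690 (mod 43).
By Fermat: 18^{42} ≡ 1 (mod 43). 690 ≡ 18 (mod 42). So 18^{690} ≡ 18^{18} ≡ 35 (mod 43)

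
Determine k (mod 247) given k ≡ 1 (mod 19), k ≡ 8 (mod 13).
229

Using the Chinese Remainder Theorem:
M = product of moduli = 247
For equation 1: M_1 = 13, 13 ≡ 13 (mod 19), inverse of 13 mod 19 is 3 (check: 13 × 3 = 39 ≡ 1 (mod 19))
For equation 2: M_2 = 19, 19 ≡ 6 (mod 13), inverse of 19 mod 13 is 11 (check: 6 × 11 = 66 ≡ 1 (mod 13))
Combine: k ≡ Σ r_i×M_i×(M_i⁻¹ mod m_i) = 1×13×3 + 8×19×11 = 39 + 1672 = 1711
1711 mod 247 = 229
k ≡ 229 (mod 247)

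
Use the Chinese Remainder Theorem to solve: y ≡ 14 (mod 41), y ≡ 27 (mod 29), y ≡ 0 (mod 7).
4319

Using the Chinese Remainder Theorem:
M = product of moduli = 8323
For equation 1: M_1 = 203, 203 ≡ 39 (mod 41), inverse of 203 mod 41 is 20 (check: 39 × 20 = 780 ≡ 1 (mod 41))
For equation 2: M_2 = 287, 287 ≡ 26 (mod 29), inverse of 287 mod 29 is 19 (check: 26 × 19 = 494 ≡ 1 (mod 29))
For equation 3: M_3 = 1189, 1189 ≡ 6 (mod 7), inverse of 1189 mod 7 is 6 (check: 6 × 6 = 36 ≡ 1 (mod 7))
Combine: y ≡ Σ r_i×M_i×(M_i⁻¹ mod m_i) = 14×203×20 + 27×287×19 + 0×1189×6 = 56840 + 147231 + 0 = 204071
204071 mod 8323 = 4319
y ≡ 4319 (mod 8323)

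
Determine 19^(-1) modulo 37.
19^(-1) ≡ 2 (mod 37). Verification: 19 × 2 = 38 ≡ 1 (mod 37)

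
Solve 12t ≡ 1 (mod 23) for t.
12^(-1) ≡ 2 (mod 23). Verification: 12 × 2 = 24 ≡ 1 (mod 23)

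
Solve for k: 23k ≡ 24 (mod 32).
8

Since gcd(23, 32) = 1 divides 24, a solution exists.
Multiply both sides by the inverse of 23 mod 32:
  23^(-1) mod 32 = 7
  x ≡ 7 × 24 ≡ 168 ≡ 8 (mod 32)
Verification: 23 × 8 = 184 = 5 × 32 + 24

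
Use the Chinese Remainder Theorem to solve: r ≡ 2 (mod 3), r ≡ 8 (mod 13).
M = 3 × 13 = 39. M₁ = 13, y₁ ≡ 1 (mod 3). M₂ = 3, y₂ ≡ 9 (mod 13). r = 2×13×1 + 8×3×9 ≡ 8 (mod 39)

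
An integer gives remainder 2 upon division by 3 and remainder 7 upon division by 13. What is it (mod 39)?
M = 3 × 13 = 39. M₁ = 13, y₁ ≡ 1 (mod 3). M₂ = 3, y₂ ≡ 9 (mod 13). m = 2×13×1 + 7×3×9 ≡ 20 (mod 39). The smallest positive such number is 20.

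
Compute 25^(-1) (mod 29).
25^(-1) ≡ 7 (mod 29). Verification: 25 × 7 = 175 ≡ 1 (mod 29)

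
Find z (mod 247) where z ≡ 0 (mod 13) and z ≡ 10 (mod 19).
M = 13 × 19 = 247. M₁ = 19, y₁ ≡ 11 (mod 13). M₂ = 13, y₂ ≡ 3 (mod 19). z = 0×19×11 + 10×13×3 ≡ 143 (mod 247)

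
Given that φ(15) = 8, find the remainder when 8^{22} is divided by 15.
By Euler: 8^{8} ≡ 1 (mod 15) since gcd(8, 15) = 1. 22 = 2×8 + 6. So 8^{22} ≡ 8^{6} ≡ 4 (mod 15)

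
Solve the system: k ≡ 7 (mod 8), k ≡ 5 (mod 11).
M = 8 × 11 = 88. M₁ = 11, y₁ ≡ 3 (mod 8). M₂ = 8, y₂ ≡ 7 (mod 11). k = 7×11×3 + 5×8×7 ≡ 71 (mod 88)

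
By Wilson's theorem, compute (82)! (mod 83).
By Wilson's theorem, (82)! ≡ -1 ≡ 82 (mod 83)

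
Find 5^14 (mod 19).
Using repeated squaring. 14 = 8 + 4 + 2 (binary 1110). Repeated squaring mod 19: 5^1 ≡ 5; 5^2 ≡ 5² = 25 ≡ 6; 5^4 ≡ 6² = 36 ≡ 17; 5^8 ≡ 17² = 289 ≡ 4. Multiply: 5^14 = 5^8 × 5^4 × 5^2 ≡ 4 × 17 × 6 (mod 19): 4 × 17 = 68 ≡ 11; 11 × 6 = 66 ≡ 9. So 5^14 ≡ 9 (mod 19).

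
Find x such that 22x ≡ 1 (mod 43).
22^(-1) ≡ 2 (mod 43). Verification: 22 × 2 = 44 ≡ 1 (mod 43)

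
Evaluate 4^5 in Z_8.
5 = 4 + 1 (binary 101). Repeated squaring mod 8: 4^1 ≡ 4; 4^2 ≡ 4² = 16 ≡ 0; 4^4 ≡ 0² = 0 ≡ 0. Multiply: 4^5 = 4^4 × 4^1 ≡ 0 × 4 (mod 8): 0 × 4 = 0 ≡ 0. So 4^5 ≡ 0 (mod 8).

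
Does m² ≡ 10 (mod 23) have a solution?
By Euler's criterion: 10^{11} ≡ 22 (mod 23). Since this equals -1 (≡ 22), 10 is not a QR.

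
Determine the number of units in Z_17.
16

Prime factorization: 17 = 17
Using the formula φ(n) = n × Π(1 - 1/p) for each prime factor p:
φ(17) = 17 × (1 - 1/17)
φ(17) = 16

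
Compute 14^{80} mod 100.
76

Using successive squaring:
Binary expansion of 80: 1010000
Powers of 14 mod 100 (each is the square of the previous):
  14^1 ≡ 14 (mod 100)
  14^2 ≡ 14² = 196 ≡ 96 (mod 100)
  14^4 ≡ 96² = 9216 ≡ 16 (mod 100)
  14^8 ≡ 16² = 256 ≡ 56 (mod 100)
  14^16 ≡ 56² = 3136 ≡ 36 (mod 100)
  14^32 ≡ 36² = 1296 ≡ 96 (mod 100)
  14^64 ≡ 96² = 9216 ≡ 16 (mod 100)
80 = 64 + 16, so 14^80 = 14^64 × 14^16 ≡ 16 × 36 (mod 100)
Multiplying step by step:
  16 × 36 = 576 ≡ 76 (mod 100)
Result: 14^80 ≡ 76 (mod 100)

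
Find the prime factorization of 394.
2 × 197

Divide by primes starting from smallest:
394 ÷ 2 = 197
197 ÷ 197 = 1

394 = 2 × 197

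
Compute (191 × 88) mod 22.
0

(191 × 88) = 16808
16808 mod 22 = 0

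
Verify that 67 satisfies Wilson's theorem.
(66)! mod 67 = 66. Since this equals -1 (mod 67), Wilson confirms 67 is prime.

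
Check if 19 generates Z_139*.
p - 1 = 138 has prime divisors 2, 3, 23. Check 19^(138/q) mod 139 for each: 19^(138/2) = 19^69 ≡ 138, 19^(138/3) = 19^46 ≡ 96, 19^(138/23) = 19^6 ≡ 80 (mod 139). None of these is 1, so 19 has order 138 = φ(139), so it is a primitive root mod 139.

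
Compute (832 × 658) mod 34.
22

(832 × 658) = 547456
547456 mod 34 = 22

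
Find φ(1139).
1056

Prime factorization: 1139 = 17 × 67
Using the formula φ(n) = n × Π(1 - 1/p) for each prime factor p:
φ(1139) = 1139 × (1 - 1/17) × (1 - 1/67)
φ(1139) = 1056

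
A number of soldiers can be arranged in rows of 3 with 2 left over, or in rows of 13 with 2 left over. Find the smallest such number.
M = 3 × 13 = 39. M₁ = 13, y₁ ≡ 1 (mod 3). M₂ = 3, y₂ ≡ 9 (mod 13). k = 2×13×1 + 2×3×9 ≡ 2 (mod 39). The smallest positive such number is 2.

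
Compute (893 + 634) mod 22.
9

(893 + 634) = 1527
1527 mod 22 = 9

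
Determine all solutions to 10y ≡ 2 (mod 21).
17

Since gcd(10, 21) = 1 divides 2, a solution exists.
Multiply both sides by the inverse of 10 mod 21:
  10^(-1) mod 21 = 19
  x ≡ 19 × 2 ≡ 38 ≡ 17 (mod 21)
Verification: 10 × 17 = 170 = 8 × 21 + 2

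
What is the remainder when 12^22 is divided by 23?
Using Fermat: 12^{22} ≡ 1 (mod 23). 22 ≡ 0 (mod 22). So 12^{22} ≡ 12^{0} ≡ 1 (mod 23)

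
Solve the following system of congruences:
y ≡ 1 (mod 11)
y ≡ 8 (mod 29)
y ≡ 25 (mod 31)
3807

Using the Chinese Remainder Theorem:
M = product of moduli = 9889
For equation 1: M_1 = 899, 899 ≡ 8 (mod 11), inverse of 899 mod 11 is 7 (check: 8 × 7 = 56 ≡ 1 (mod 11))
For equation 2: M_2 = 341, 341 ≡ 22 (mod 29), inverse of 341 mod 29 is 4 (check: 22 × 4 = 88 ≡ 1 (mod 29))
For equation 3: M_3 = 319, 319 ≡ 9 (mod 31), inverse of 319 mod 31 is 7 (check: 9 × 7 = 63 ≡ 1 (mod 31))
Combine: y ≡ Σ r_i×M_i×(M_i⁻¹ mod m_i) = 1×899×7 + 8×341×4 + 25×319×7 = 6293 + 10912 + 55825 = 73030
73030 mod 9889 = 3807
y ≡ 3807 (mod 9889)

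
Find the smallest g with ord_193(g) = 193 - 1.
p - 1 = 192 has prime divisors 2, 3. h is a primitive root mod 193 iff h^(192/q) ≢ 1 (mod 193) for each such q.
h = 2: 2^96 ≡ 1, 2^64 ≡ 84 (mod 193); 2^96 ≡ 1, so not a primitive root.
h = 3: 3^96 ≡ 1, 3^64 ≡ 1 (mod 193); 3^96 ≡ 1, so not a primitive root.
h = 4: 4^96 ≡ 1, 4^64 ≡ 108 (mod 193); 4^96 ≡ 1, so not a primitive root.
h = 5: 5^96 ≡ 192, 5^64 ≡ 84 (mod 193); none is 1, so 5 has order 192 and is a primitive root.
The smallest primitive root mod 193 is g = 5.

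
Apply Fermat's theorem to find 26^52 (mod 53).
By Fermat's Little Theorem, 26^{52} ≡ 1 (mod 53) since 53 is prime and gcd(26, 53) = 1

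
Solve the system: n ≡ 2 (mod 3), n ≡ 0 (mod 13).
M = 3 × 13 = 39. M₁ = 13, y₁ ≡ 1 (mod 3). M₂ = 3, y₂ ≡ 9 (mod 13). n = 2×13×1 + 0×3×9 ≡ 26 (mod 39)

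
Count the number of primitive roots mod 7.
Number of primitive roots mod 7 = φ(6) = 2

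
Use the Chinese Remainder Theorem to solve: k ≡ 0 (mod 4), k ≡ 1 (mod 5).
M = 4 × 5 = 20. M₁ = 5, y₁ ≡ 1 (mod 4). M₂ = 4, y₂ ≡ 4 (mod 5). k = 0×5×1 + 1×4×4 ≡ 16 (mod 20)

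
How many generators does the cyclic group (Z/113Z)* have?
48

The number of primitive roots modulo p is φ(p-1) = φ(112)
φ(112) = 48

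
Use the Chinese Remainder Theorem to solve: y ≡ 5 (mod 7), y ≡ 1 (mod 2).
5

Using the Chinese Remainder Theorem:
M = product of moduli = 14
For equation 1: M_1 = 2, 2 ≡ 2 (mod 7), inverse of 2 mod 7 is 4 (check: 2 × 4 = 8 ≡ 1 (mod 7))
For equation 2: M_2 = 7, 7 ≡ 1 (mod 2), inverse of 7 mod 2 is 1 (check: 1 × 1 = 1 ≡ 1 (mod 2))
Combine: y ≡ Σ r_i×M_i×(M_i⁻¹ mod m_i) = 5×2×4 + 1×7×1 = 40 + 7 = 47
47 mod 14 = 5
y ≡ 5 (mod 14)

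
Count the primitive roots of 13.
4

The number of primitive roots modulo p is φ(p-1) = φ(12)
φ(12) = 4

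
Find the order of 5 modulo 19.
Powers of 5 mod 19: 5^1≡5, 5^2≡6, 5^3≡11, 5^4≡17, 5^5≡9, 5^6≡7, 5^7≡16, 5^8≡4, 5^9≡1. Order = 9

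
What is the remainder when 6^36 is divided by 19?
Using Fermat: 6^{18} ≡ 1 (mod 19). 36 ≡ 0 (mod 18). So 6^{36} ≡ 6^{0} ≡ 1 (mod 19)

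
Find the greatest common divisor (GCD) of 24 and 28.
4

Using the Euclidean algorithm:
24 = 0 × 28 + 24
28 = 1 × 24 + 4
24 = 6 × 4 + 0

GCD(24, 28) = 4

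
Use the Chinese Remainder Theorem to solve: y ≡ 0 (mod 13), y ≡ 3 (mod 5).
13

Using the Chinese Remainder Theorem:
M = product of moduli = 65
For equation 1: M_1 = 5, 5 ≡ 5 (mod 13), inverse of 5 mod 13 is 8 (check: 5 × 8 = 40 ≡ 1 (mod 13))
For equation 2: M_2 = 13, 13 ≡ 3 (mod 5), inverse of 13 mod 5 is 2 (check: 3 × 2 = 6 ≡ 1 (mod 5))
Combine: y ≡ Σ r_i×M_i×(M_i⁻¹ mod m_i) = 0×5×8 + 3×13×2 = 0 + 78 = 78
78 mod 65 = 13
y ≡ 13 (mod 65)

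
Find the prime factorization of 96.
2^5 × 3

Divide by primes starting from smallest:
96 ÷ 2 = 48
48 ÷ 2 = 24
24 ÷ 2 = 12
12 ÷ 2 = 6
6 ÷ 2 = 3
3 ÷ 3 = 1

96 = 2^5 × 3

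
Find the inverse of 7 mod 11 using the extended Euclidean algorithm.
Extended GCD: 7(-3) + 11(2) = 1. So 7^(-1) ≡ 8 ≡ 8 (mod 11). Verify: 7 × 8 = 56 ≡ 1 (mod 11)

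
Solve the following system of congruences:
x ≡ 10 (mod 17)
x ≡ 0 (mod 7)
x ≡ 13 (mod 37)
2492

Using the Chinese Remainder Theorem:
M = product of moduli = 4403
For equation 1: M_1 = 259, 259 ≡ 4 (mod 17), inverse of 259 mod 17 is 13 (check: 4 × 13 = 52 ≡ 1 (mod 17))
For equation 2: M_2 = 629, 629 ≡ 6 (mod 7), inverse of 629 mod 7 is 6 (check: 6 × 6 = 36 ≡ 1 (mod 7))
For equation 3: M_3 = 119, 119 ≡ 8 (mod 37), inverse of 119 mod 37 is 14 (check: 8 × 14 = 112 ≡ 1 (mod 37))
Combine: x ≡ Σ r_i×M_i×(M_i⁻¹ mod m_i) = 10×259×13 + 0×629×6 + 13×119×14 = 33670 + 0 + 21658 = 55328
55328 mod 4403 = 2492
x ≡ 2492 (mod 4403)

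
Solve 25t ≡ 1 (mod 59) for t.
26

Using Extended Euclidean Algorithm:
gcd(25, 59) = 1
Bezout coefficients: 25 × 26 + 59 × -11 = 1
So 25 × 26 ≡ 1 (mod 59)
The inverse is 26 mod 59 = 26
Verification: 25 × 26 = 650 = 11 × 59 + 1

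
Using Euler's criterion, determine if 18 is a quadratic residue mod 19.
By Euler's criterion: 18^{9} ≡ 18 (mod 19). Since this equals -1 (≡ 18), 18 is not a QR.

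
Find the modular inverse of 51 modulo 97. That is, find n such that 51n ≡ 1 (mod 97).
78

Using Extended Euclidean Algorithm:
gcd(51, 97) = 1
Bezout coefficients: 51 × -19 + 97 × 10 = 1
So 51 × -19 ≡ 1 (mod 97)
The inverse is -19 mod 97 = 78
Verification: 51 × 78 = 3978 = 41 × 97 + 1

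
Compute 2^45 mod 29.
Using Fermat: 2^{28} ≡ 1 (mod 29). 45 ≡ 17 (mod 28). So 2^{45} ≡ 2^{17} ≡ 21 (mod 29)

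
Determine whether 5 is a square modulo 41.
By Euler's criterion: 5^{20} ≡ 1 (mod 41). Since this equals 1, 5 is a QR.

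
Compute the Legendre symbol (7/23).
(7/23) = 7^{11} mod 23 = -1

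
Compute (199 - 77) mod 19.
8

(199 - 77) = 122
122 mod 19 = 8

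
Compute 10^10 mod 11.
10 = 8 + 2 (binary 1010). Repeated squaring mod 11: 10^1 ≡ 10; 10^2 ≡ 10² = 100 ≡ 1; 10^4 ≡ 1² = 1 ≡ 1; 10^8 ≡ 1² = 1 ≡ 1. Multiply: 10^10 = 10^8 × 10^2 ≡ 1 × 1 (mod 11): 1 × 1 = 1 ≡ 1. So 10^10 ≡ 1 (mod 11).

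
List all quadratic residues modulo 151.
QRs mod 151: {1, 2, 4, 5, 8, 9, 10, 11, 16, 17, 18, 19, 20, 21, 22, 25, 29, 31, 32, 34, 36, 37, 38, 39, 40, 42, 43, 44, 45, 47, 49, 50, 55, 58, 59, 62, 64, 68, 69, 72, 74, 76, 78, 80, 81, 84, 85, 86, 88, 90, 91, 94, 95, 97, 98, 99, 100, 103, 105, 110, 116, 118, 121, 123, 124, 125, 127, 128, 136, 137, 138, 139, 144, 145, 148}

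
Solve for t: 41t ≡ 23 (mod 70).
33

Since gcd(41, 70) = 1 divides 23, a solution exists.
Multiply both sides by the inverse of 41 mod 70:
  41^(-1) mod 70 = 41
  x ≡ 41 × 23 ≡ 943 ≡ 33 (mod 70)
Verification: 41 × 33 = 1353 = 19 × 70 + 23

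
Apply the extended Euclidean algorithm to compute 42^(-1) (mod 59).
Extended GCD: 42(-7) + 59(5) = 1. So 42^(-1) ≡ 52 ≡ 52 (mod 59). Verify: 42 × 52 = 2184 ≡ 1 (mod 59)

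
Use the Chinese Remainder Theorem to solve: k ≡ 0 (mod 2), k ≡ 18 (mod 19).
18

Using the Chinese Remainder Theorem:
M = product of moduli = 38
For equation 1: M_1 = 19, 19 ≡ 1 (mod 2), inverse of 19 mod 2 is 1 (check: 1 × 1 = 1 ≡ 1 (mod 2))
For equation 2: M_2 = 2, 2 ≡ 2 (mod 19), inverse of 2 mod 19 is 10 (check: 2 × 10 = 20 ≡ 1 (mod 19))
Combine: k ≡ Σ r_i×M_i×(M_i⁻¹ mod m_i) = 0×19×1 + 18×2×10 = 0 + 360 = 360
360 mod 38 = 18
k ≡ 18 (mod 38)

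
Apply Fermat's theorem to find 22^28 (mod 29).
By Fermat's Little Theorem, 22^{28} ≡ 1 (mod 29) since 29 is prime and gcd(22, 29) = 1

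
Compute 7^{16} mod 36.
25

Using successive squaring:
Binary expansion of 16: 10000
Powers of 7 mod 36 (each is the square of the previous):
  7^1 ≡ 7 (mod 36)
  7^2 ≡ 7² = 49 ≡ 13 (mod 36)
  7^4 ≡ 13² = 169 ≡ 25 (mod 36)
  7^8 ≡ 25² = 625 ≡ 13 (mod 36)
  7^16 ≡ 13² = 169 ≡ 25 (mod 36)
16 is a power of 2, so 7^16 is the last square: ≡ 25 (mod 36)
Result: 7^16 ≡ 25 (mod 36)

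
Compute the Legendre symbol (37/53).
(37/53) = 37^{26} mod 53 = 1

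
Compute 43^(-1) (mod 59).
43^(-1) ≡ 11 (mod 59). Verification: 43 × 11 = 473 ≡ 1 (mod 59)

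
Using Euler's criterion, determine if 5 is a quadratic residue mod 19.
By Euler's criterion: 5^{9} ≡ 1 (mod 19). Since this equals 1, 5 is a QR.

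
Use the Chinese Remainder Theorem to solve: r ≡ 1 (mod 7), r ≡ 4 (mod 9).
M = 7 × 9 = 63. M₁ = 9, y₁ ≡ 4 (mod 7). M₂ = 7, y₂ ≡ 4 (mod 9). r = 1×9×4 + 4×7×4 ≡ 22 (mod 63)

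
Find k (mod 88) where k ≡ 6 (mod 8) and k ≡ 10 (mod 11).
M = 8 × 11 = 88. M₁ = 11, y₁ ≡ 3 (mod 8). M₂ = 8, y₂ ≡ 7 (mod 11). k = 6×11×3 + 10×8×7 ≡ 54 (mod 88)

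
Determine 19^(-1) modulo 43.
19^(-1) ≡ 34 (mod 43). Verification: 19 × 34 = 646 ≡ 1 (mod 43)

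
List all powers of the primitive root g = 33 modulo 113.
g^1, g^2, ..., g^{112} mod 113: {33, 72, 3, 99, 103, 9, 71, 83, 27, 100, 23, 81, 74, 69, 17, 109, 94, 51, 101, 56, 40, 77, 55, 7, 5, 52, 21, 15, 43, 63, 45, 16, 76, 22, 48, 2, 66, 31, 6, 85, 93, 18, 29, 53, 54, 87, 46, 49, 35, 25, 34, 105, 75, 102, 89, 112, 80, 41, 110, 14, 10, 104, 42, 30, 86, 13, 90, 32, 39, 44, 96, 4, 19, 62, 12, 57, 73, 36, 58, 106, 108, 61, 92, 98, 70, 50, 68, 97, 37, 91, 65, 111, 47, 82, 107, 28, 20, 95, 84, 60, 59, 26, 67, 64, 78, 88, 79, 8, 38, 11, 24, 1}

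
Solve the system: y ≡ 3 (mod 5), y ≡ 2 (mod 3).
M = 5 × 3 = 15. M₁ = 3, y₁ ≡ 2 (mod 5). M₂ = 5, y₂ ≡ 2 (mod 3). y = 3×3×2 + 2×5×2 ≡ 8 (mod 15)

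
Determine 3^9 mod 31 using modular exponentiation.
9 = 8 + 1 (binary 1001). Repeated squaring mod 31: 3^1 ≡ 3; 3^2 ≡ 3² = 9 ≡ 9; 3^4 ≡ 9² = 81 ≡ 19; 3^8 ≡ 19² = 361 ≡ 20. Multiply: 3^9 = 3^8 × 3^1 ≡ 20 × 3 (mod 31): 20 × 3 = 60 ≡ 29. So 3^9 ≡ 29 (mod 31).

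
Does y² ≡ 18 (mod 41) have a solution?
By Euler's criterion: 18^{20} ≡ 1 (mod 41). Since this equals 1, 18 is a QR.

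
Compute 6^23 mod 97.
Using repeated squaring. 23 = 16 + 4 + 2 + 1 (binary 10111). Repeated squaring mod 97: 6^1 ≡ 6; 6^2 ≡ 6² = 36 ≡ 36; 6^4 ≡ 36² = 1296 ≡ 35; 6^8 ≡ 35² = 1225 ≡ 61; 6^16 ≡ 61² = 3721 ≡ 35. Multiply: 6^23 = 6^16 × 6^4 × 6^2 × 6^1 ≡ 35 × 35 × 36 × 6 (mod 97): 35 × 35 = 1225 ≡ 61; 61 × 36 = 2196 ≡ 62; 62 × 6 = 372 ≡ 81. So 6^23 ≡ 81 (mod 97).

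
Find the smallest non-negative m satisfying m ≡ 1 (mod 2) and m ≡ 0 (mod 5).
M = 2 × 5 = 10. M₁ = 5, y₁ ≡ 1 (mod 2). M₂ = 2, y₂ ≡ 3 (mod 5). m = 1×5×1 + 0×2×3 ≡ 5 (mod 10)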